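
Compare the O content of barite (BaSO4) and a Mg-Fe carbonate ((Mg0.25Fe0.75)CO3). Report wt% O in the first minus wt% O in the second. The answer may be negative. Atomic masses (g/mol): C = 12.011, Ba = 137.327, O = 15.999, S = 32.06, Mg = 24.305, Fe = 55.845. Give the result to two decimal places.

-17.03 percentage points

M(BaSO4) = 233.383 g/mol, so wt% O = 63.996/233.383 × 100 = 27.42%.
M((Mg0.25Fe0.75)CO3) = 107.968 g/mol, so wt% O = 47.997/107.968 × 100 = 44.45%.
27.42 − 44.45 = -17.03 pp.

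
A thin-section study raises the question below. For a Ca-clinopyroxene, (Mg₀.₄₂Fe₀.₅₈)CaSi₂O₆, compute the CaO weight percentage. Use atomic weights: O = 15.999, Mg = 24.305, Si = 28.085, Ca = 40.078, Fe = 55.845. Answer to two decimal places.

23.88 wt%

Molar mass of (Mg₀.₄₂Fe₀.₅₈)CaSi₂O₆ = 0.42·24.305 + 0.58·55.845 + 1·40.078 + 2·28.085 + 6·15.999 = 234.840 g/mol.
Each formula unit contains 1 Ca, equivalent to 1/1 = 1.0000 mol CaO.
M(CaO) = 1×40.078 + 1×15.999 = 56.077 g/mol.
Mass of CaO per formula unit = 1.0000 × 56.077 = 56.077 g.
CaO wt% = 56.077 / 234.840 × 100 = 23.88%.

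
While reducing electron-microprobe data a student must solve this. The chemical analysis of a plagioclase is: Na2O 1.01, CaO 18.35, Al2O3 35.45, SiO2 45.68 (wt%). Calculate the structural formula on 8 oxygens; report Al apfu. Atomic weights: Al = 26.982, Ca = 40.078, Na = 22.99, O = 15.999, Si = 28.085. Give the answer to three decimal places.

1.914 Al apfu

Na2O (M=61.979): mol = 0.01630; Na = 0.03260, O = 0.01630.
CaO (M=56.077): mol = 0.32723; Ca = 0.32723, O = 0.32723.
Al2O3 (M=101.961): mol = 0.34768; Al = 0.69536, O = 1.04304.
SiO2 (M=60.083): mol = 0.76028; Si = 0.76028, O = 1.52056.
ΣO = 2.90713; factor = 8/ΣO = 2.75185.
Al apfu = 0.69536 × 2.75185 = 1.914.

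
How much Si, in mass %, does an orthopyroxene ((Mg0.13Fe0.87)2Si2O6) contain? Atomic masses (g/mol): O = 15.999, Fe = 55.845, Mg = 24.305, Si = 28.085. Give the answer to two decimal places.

21.97 mass %

Molar mass of (Mg0.13Fe0.87)2Si2O6: 0.26*24.305 + 1.74*55.845 + 2*28.085 + 6*15.999 = 255.654 g/mol.
Mass of Si per formula unit: 2 × 28.085 = 56.170 g.
Weight fraction Si = 56.170 / 255.654 = 0.2197.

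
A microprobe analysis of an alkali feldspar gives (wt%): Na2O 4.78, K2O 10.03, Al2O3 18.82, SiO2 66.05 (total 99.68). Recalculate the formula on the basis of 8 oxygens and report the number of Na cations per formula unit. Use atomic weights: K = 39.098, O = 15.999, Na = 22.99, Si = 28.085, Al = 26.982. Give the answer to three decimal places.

0.420 Na apfu

Na2O (M=61.979): mol = 0.07712; Na = 0.15424, O = 0.07712.
K2O (M=94.195): mol = 0.10648; K = 0.21296, O = 0.10648.
Al2O3 (M=101.961): mol = 0.18458; Al = 0.36916, O = 0.55374.
SiO2 (M=60.083): mol = 1.09931; Si = 1.09931, O = 2.19862.
ΣO = 2.93596; factor = 8/ΣO = 2.72483.
Na apfu = 0.15424 × 2.72483 = 0.420.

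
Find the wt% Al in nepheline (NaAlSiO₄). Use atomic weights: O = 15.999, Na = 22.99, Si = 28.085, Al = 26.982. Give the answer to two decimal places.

Formula mass = 1×22.99 + 1×26.982 + 1×28.085 + 4×15.999 = 142.053 g/mol, of which 26.982 g is Al.
So Al makes up 26.982/142.053 = 0.1899 of the mass, i.e. 18.99%.

18.99 mass %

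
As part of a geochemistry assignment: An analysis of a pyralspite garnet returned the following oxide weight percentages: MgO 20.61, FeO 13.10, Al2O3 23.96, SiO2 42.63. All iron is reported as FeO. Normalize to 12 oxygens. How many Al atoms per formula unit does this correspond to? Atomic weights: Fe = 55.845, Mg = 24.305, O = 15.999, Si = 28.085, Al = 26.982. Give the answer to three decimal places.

MgO (M=40.304): mol = 0.51136; Mg = 0.51136, O = 0.51136.
FeO (M=71.844): mol = 0.18234; Fe = 0.18234, O = 0.18234.
Al2O3 (M=101.961): mol = 0.23499; Al = 0.46998, O = 0.70497.
SiO2 (M=60.083): mol = 0.70952; Si = 0.70952, O = 1.41904.
ΣO = 2.81771; factor = 12/ΣO = 4.25878.
Al apfu = 0.46998 × 4.25878 = 2.002.

2.002 Al apfu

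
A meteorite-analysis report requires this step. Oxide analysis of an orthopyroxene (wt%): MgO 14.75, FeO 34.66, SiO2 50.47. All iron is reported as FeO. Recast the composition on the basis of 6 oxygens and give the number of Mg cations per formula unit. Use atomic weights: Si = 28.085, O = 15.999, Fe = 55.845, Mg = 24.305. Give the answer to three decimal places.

0.868 Mg apfu

MgO: 14.75/40.304 = 0.36597 mol → 0.36597 mol Mg, 0.36597 mol O.
FeO: 34.66/71.844 = 0.48243 mol → 0.48243 mol Fe, 0.48243 mol O.
SiO2: 50.47/60.083 = 0.84000 mol → 0.84000 mol Si, 1.68000 mol O.
Total oxygen = 2.52840 mol. Normalization factor = 6/2.52840 = 2.37304.
Mg per 6 O = 0.36597 × 2.37304 = 0.868.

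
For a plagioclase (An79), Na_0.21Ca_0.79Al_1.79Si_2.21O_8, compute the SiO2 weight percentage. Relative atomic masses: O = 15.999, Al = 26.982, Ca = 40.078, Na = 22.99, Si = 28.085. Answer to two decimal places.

48.31 wt%

Molar mass of Na_0.21Ca_0.79Al_1.79Si_2.21O_8 = 0.21·22.99 + 0.79·40.078 + 1.79·26.982 + 2.21·28.085 + 8·15.999 = 274.847 g/mol.
Each formula unit contains 2.21 Si, equivalent to 2.21/1 = 2.2100 mol SiO2.
M(SiO2) = 1×28.085 + 2×15.999 = 60.083 g/mol.
Mass of SiO2 per formula unit = 2.2100 × 60.083 = 132.783 g.
SiO2 wt% = 132.783 / 274.847 × 100 = 48.31%.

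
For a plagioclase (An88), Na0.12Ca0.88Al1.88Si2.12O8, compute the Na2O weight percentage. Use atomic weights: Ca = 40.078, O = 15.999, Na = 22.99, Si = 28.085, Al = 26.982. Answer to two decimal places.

1.35 wt%

Molar mass of Na0.12Ca0.88Al1.88Si2.12O8 = 0.12*22.99 + 0.88*40.078 + 1.88*26.982 + 2.12*28.085 + 8*15.999 = 276.286 g/mol.
Each formula unit contains 0.12 Na, equivalent to 0.12/2 = 0.0600 mol Na2O.
M(Na2O) = 2×22.99 + 1×15.999 = 61.979 g/mol.
Mass of Na2O per formula unit = 0.0600 × 61.979 = 3.719 g.
Na2O wt% = 3.719 / 276.286 × 100 = 1.35%.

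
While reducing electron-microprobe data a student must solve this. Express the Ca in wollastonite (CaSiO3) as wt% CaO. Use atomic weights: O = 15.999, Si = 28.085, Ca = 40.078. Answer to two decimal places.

48.28 wt%

M(CaSiO3) = 116.160 g/mol; M(CaO) = 56.077 g/mol.
Moles CaO per formula unit = 1 Ca ÷ 1 = 1.0000.
CaO fraction = (1.0000 × 56.077) / 116.160 = 56.077/116.160 = 0.4828.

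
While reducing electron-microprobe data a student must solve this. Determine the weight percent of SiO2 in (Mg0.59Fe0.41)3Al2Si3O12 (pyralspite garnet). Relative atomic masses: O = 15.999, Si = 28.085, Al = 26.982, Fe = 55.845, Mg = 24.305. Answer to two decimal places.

40.79 wt%

M((Mg0.59Fe0.41)3Al2Si3O12) = 441.916 g/mol; M(SiO2) = 60.083 g/mol.
Moles SiO2 per formula unit = 3 Si ÷ 1 = 3.0000.
SiO2 fraction = (3.0000 × 60.083) / 441.916 = 180.249/441.916 = 0.4079.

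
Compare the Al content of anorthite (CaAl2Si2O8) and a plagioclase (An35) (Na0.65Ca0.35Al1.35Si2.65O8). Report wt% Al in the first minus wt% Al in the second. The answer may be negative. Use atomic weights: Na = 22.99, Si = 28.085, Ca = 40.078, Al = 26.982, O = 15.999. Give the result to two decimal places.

5.80 percentage points

M(CaAl2Si2O8) = 278.204 g/mol, so wt% Al = 53.964/278.204 × 100 = 19.40%.
M(Na0.65Ca0.35Al1.35Si2.65O8) = 267.814 g/mol, so wt% Al = 36.426/267.814 × 100 = 13.60%.
19.40 − 13.60 = 5.80 pp.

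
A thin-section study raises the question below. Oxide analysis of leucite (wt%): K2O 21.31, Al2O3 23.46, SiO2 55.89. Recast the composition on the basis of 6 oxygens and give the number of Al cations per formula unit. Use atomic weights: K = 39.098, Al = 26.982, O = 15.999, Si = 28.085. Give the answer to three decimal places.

0.994 Al apfu

21.31 wt% K2O ÷ 94.195 g/mol = 0.22623 mol, giving 0.45246 K and 0.22623 O.
23.46 wt% Al2O3 ÷ 101.961 g/mol = 0.23009 mol, giving 0.46018 Al and 0.69027 O.
55.89 wt% SiO2 ÷ 60.083 g/mol = 0.93021 mol, giving 0.93021 Si and 1.86042 O.
Oxygen sums to 2.77692; scaling by 6/2.77692 = 2.16067 puts the formula on 6 O.
Al: 0.46018 × 2.16067 = 0.994 atoms per formula unit.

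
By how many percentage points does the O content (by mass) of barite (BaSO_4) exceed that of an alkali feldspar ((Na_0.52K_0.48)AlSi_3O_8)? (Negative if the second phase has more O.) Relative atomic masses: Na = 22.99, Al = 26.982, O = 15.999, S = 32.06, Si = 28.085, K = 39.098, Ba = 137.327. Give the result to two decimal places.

-19.99 percentage points

O in BaSO_4: molar mass 233.383 g/mol; 4×15.999 = 63.996 g → 27.42 wt%.
O in (Na_0.52K_0.48)AlSi_3O_8: molar mass 269.951 g/mol; 8×15.999 = 127.992 g → 47.41 wt%.
Difference = 27.42 − 47.41 = -19.99 percentage points.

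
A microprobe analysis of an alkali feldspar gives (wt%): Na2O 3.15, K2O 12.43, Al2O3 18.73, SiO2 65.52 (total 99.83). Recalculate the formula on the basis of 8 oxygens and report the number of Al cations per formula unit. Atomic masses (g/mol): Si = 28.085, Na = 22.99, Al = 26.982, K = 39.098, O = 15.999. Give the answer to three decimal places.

3.15 wt% Na2O ÷ 61.979 g/mol = 0.05082 mol, giving 0.10164 Na and 0.05082 O.
12.43 wt% K2O ÷ 94.195 g/mol = 0.13196 mol, giving 0.26392 K and 0.13196 O.
18.73 wt% Al2O3 ÷ 101.961 g/mol = 0.18370 mol, giving 0.36740 Al and 0.55110 O.
65.52 wt% SiO2 ÷ 60.083 g/mol = 1.09049 mol, giving 1.09049 Si and 2.18098 O.
Oxygen sums to 2.91486; scaling by 8/2.91486 = 2.74456 puts the formula on 8 O.
Al: 0.36740 × 2.74456 = 1.008 atoms per formula unit.

1.008 Al apfu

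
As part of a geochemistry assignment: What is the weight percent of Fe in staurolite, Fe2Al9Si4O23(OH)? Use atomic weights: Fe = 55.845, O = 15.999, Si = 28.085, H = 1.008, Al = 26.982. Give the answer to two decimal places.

Formula mass = 2*55.845 + 9*26.982 + 4*28.085 + 24*15.999 + 1*1.008 = 851.852 g/mol, of which 111.690 g is Fe.
So Fe makes up 111.690/851.852 = 0.1311 of the mass, i.e. 13.11%.

13.11 weight percent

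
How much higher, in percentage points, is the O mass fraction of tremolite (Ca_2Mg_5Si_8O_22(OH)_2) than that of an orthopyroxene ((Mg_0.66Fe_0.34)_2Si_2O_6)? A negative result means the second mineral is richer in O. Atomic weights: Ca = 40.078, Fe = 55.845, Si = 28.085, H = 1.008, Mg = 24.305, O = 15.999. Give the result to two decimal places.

4.07 percentage points

First mineral: 383.976 g O in 812.353 g formula = 47.27 wt% O.
Second mineral: 95.994 g O in 222.221 g formula = 43.20 wt% O.
47.27% − 43.20% gives a difference of 4.07 percentage points.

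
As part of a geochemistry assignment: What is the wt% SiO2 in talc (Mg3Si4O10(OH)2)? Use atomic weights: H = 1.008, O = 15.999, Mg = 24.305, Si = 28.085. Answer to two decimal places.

Molar mass of Mg3Si4O10(OH)2 = 3×24.305 + 4×28.085 + 12×15.999 + 2×1.008 = 379.259 g/mol.
Each formula unit contains 4 Si, equivalent to 4/1 = 4.0000 mol SiO2.
M(SiO2) = 1×28.085 + 2×15.999 = 60.083 g/mol.
Mass of SiO2 per formula unit = 4.0000 × 60.083 = 240.332 g.
SiO2 wt% = 240.332 / 379.259 × 100 = 63.37%.

63.37 wt%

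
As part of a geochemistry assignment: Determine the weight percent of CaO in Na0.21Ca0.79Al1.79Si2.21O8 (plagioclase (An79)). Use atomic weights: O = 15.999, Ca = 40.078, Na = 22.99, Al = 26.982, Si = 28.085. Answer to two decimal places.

16.12 wt%

M(Na0.21Ca0.79Al1.79Si2.21O8) = 274.847 g/mol; M(CaO) = 56.077 g/mol.
Moles CaO per formula unit = 0.79 Ca ÷ 1 = 0.7900.
CaO fraction = (0.7900 × 56.077) / 274.847 = 44.301/274.847 = 0.1612.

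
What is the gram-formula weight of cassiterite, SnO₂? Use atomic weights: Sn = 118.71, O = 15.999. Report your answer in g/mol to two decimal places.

150.71 g/mol

M = 1(118.71) + 2(15.999)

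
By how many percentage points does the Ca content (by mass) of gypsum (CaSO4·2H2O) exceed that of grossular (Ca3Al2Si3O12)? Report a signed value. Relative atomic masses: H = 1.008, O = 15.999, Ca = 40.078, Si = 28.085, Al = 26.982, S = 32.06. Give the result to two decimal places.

-3.41 percentage points

Ca in CaSO4·2H2O: molar mass 172.164 g/mol; 1×40.078 = 40.078 g → 23.28 wt%.
Ca in Ca3Al2Si3O12: molar mass 450.441 g/mol; 3×40.078 = 120.234 g → 26.69 wt%.
Difference = 23.28 − 26.69 = -3.41 percentage points.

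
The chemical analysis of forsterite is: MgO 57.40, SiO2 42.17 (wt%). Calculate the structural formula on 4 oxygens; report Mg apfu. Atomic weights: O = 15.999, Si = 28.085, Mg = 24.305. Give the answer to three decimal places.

57.40 wt% MgO ÷ 40.304 g/mol = 1.42418 mol, giving 1.42418 Mg and 1.42418 O.
42.17 wt% SiO2 ÷ 60.083 g/mol = 0.70186 mol, giving 0.70186 Si and 1.40372 O.
Oxygen sums to 2.82790; scaling by 4/2.82790 = 1.41448 puts the formula on 4 O.
Mg: 1.42418 × 1.41448 = 2.014 atoms per formula unit.

2.014 Mg apfu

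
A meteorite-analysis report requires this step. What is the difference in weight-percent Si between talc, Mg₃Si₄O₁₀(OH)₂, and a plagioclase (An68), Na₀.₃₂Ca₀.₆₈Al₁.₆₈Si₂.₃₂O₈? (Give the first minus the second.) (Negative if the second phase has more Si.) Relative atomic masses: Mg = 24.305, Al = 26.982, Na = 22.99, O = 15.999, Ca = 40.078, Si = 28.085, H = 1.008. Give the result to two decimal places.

5.76 percentage points

M(Mg₃Si₄O₁₀(OH)₂) = 379.259 g/mol, so wt% Si = 112.340/379.259 × 100 = 29.62%.
M(Na₀.₃₂Ca₀.₆₈Al₁.₆₈Si₂.₃₂O₈) = 273.089 g/mol, so wt% Si = 65.157/273.089 × 100 = 23.86%.
29.62 − 23.86 = 5.76 pp.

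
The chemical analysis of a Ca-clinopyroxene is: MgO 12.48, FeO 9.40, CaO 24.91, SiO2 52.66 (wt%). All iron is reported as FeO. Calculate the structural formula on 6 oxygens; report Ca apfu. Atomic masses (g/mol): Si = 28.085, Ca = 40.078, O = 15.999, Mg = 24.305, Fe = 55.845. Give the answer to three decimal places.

1.010 Ca apfu

MgO: 12.48/40.304 = 0.30965 mol → 0.30965 mol Mg, 0.30965 mol O.
FeO: 9.40/71.844 = 0.13084 mol → 0.13084 mol Fe, 0.13084 mol O.
CaO: 24.91/56.077 = 0.44421 mol → 0.44421 mol Ca, 0.44421 mol O.
SiO2: 52.66/60.083 = 0.87645 mol → 0.87645 mol Si, 1.75290 mol O.
Total oxygen = 2.63760 mol. Normalization factor = 6/2.63760 = 2.27480.
Ca per 6 O = 0.44421 × 2.27480 = 1.010.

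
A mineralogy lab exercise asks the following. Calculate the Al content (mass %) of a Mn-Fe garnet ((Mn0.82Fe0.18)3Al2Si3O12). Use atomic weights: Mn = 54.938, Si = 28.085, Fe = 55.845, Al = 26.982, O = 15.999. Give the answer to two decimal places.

Molar mass of (Mn0.82Fe0.18)3Al2Si3O12: 2.46×54.938 + 0.54×55.845 + 2×26.982 + 3×28.085 + 12×15.999 = 495.511 g/mol.
Mass of Al per formula unit: 2 × 26.982 = 53.964 g.
Weight fraction Al = 53.964 / 495.511 = 0.1089.

10.89 mass %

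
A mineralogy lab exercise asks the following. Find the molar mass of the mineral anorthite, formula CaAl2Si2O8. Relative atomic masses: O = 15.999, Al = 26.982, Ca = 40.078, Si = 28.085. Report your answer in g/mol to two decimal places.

Ca: 1 × 40.078 = 40.0780
Al: 2 × 26.982 = 53.9640
Si: 2 × 28.085 = 56.1700
O: 8 × 15.999 = 127.9920
Summing the contributions gives the formula mass.

278.20 g/mol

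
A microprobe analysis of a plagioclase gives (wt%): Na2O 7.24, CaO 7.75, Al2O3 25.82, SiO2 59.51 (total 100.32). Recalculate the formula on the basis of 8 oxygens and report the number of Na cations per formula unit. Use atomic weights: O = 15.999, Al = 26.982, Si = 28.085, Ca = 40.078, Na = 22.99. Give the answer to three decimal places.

0.624 Na apfu

7.24 wt% Na2O ÷ 61.979 g/mol = 0.11681 mol, giving 0.23362 Na and 0.11681 O.
7.75 wt% CaO ÷ 56.077 g/mol = 0.13820 mol, giving 0.13820 Ca and 0.13820 O.
25.82 wt% Al2O3 ÷ 101.961 g/mol = 0.25323 mol, giving 0.50646 Al and 0.75969 O.
59.51 wt% SiO2 ÷ 60.083 g/mol = 0.99046 mol, giving 0.99046 Si and 1.98092 O.
Oxygen sums to 2.99562; scaling by 8/2.99562 = 2.67057 puts the formula on 8 O.
Na: 0.23362 × 2.67057 = 0.624 atoms per formula unit.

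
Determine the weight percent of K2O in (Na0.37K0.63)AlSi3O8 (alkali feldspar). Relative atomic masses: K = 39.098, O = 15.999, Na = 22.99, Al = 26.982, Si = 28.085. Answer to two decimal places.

Formula mass = 272.367 g/mol.
0.63 K → 0.3150 mol K2O per formula unit; M(K2O) = 94.195, so K2O mass = 29.671 g.
29.671/272.367 × 100 = 10.89 wt%.

10.89 wt%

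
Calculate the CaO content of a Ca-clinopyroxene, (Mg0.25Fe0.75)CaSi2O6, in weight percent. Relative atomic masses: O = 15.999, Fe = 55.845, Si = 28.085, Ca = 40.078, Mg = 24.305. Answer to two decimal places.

23.35 wt%

M((Mg0.25Fe0.75)CaSi2O6) = 240.202 g/mol; M(CaO) = 56.077 g/mol.
Moles CaO per formula unit = 1 Ca ÷ 1 = 1.0000.
CaO fraction = (1.0000 × 56.077) / 240.202 = 56.077/240.202 = 0.2335.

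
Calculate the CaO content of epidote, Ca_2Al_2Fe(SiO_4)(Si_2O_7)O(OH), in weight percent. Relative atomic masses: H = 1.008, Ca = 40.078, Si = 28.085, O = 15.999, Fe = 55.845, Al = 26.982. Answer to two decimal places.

Molar mass of Ca_2Al_2Fe(SiO_4)(Si_2O_7)O(OH) = 2·40.078 + 2·26.982 + 1·55.845 + 3·28.085 + 13·15.999 + 1·1.008 = 483.215 g/mol.
Each formula unit contains 2 Ca, equivalent to 2/1 = 2.0000 mol CaO.
M(CaO) = 1×40.078 + 1×15.999 = 56.077 g/mol.
Mass of CaO per formula unit = 2.0000 × 56.077 = 112.154 g.
CaO wt% = 112.154 / 483.215 × 100 = 23.21%.

23.21 wt%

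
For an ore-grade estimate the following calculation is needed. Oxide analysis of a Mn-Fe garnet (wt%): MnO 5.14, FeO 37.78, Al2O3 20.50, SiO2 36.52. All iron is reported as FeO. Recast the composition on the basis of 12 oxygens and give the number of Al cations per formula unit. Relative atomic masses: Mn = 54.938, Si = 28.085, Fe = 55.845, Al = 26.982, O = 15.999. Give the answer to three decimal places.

MnO: 5.14/70.937 = 0.07246 mol → 0.07246 mol Mn, 0.07246 mol O.
FeO: 37.78/71.844 = 0.52586 mol → 0.52586 mol Fe, 0.52586 mol O.
Al2O3: 20.50/101.961 = 0.20106 mol → 0.40212 mol Al, 0.60318 mol O.
SiO2: 36.52/60.083 = 0.60783 mol → 0.60783 mol Si, 1.21566 mol O.
Total oxygen = 2.41716 mol. Normalization factor = 12/2.41716 = 4.96450.
Al per 12 O = 0.40212 × 4.96450 = 1.996.

1.996 Al apfu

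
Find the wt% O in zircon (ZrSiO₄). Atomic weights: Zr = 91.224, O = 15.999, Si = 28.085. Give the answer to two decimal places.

Formula mass = 1·91.224 + 1·28.085 + 4·15.999 = 183.305 g/mol, of which 63.996 g is O.
So O makes up 63.996/183.305 = 0.3491 of the mass, i.e. 34.91%.

34.91 wt%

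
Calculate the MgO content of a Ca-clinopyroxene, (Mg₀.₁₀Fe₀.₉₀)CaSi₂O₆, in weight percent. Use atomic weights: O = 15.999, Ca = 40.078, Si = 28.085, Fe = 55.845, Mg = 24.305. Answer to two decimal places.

Molar mass of (Mg₀.₁₀Fe₀.₉₀)CaSi₂O₆ = 0.10×24.305 + 0.90×55.845 + 1×40.078 + 2×28.085 + 6×15.999 = 244.933 g/mol.
Each formula unit contains 0.10 Mg, equivalent to 0.10/1 = 0.1000 mol MgO.
M(MgO) = 1×24.305 + 1×15.999 = 40.304 g/mol.
Mass of MgO per formula unit = 0.1000 × 40.304 = 4.030 g.
MgO wt% = 4.030 / 244.933 × 100 = 1.65%.

1.65 wt%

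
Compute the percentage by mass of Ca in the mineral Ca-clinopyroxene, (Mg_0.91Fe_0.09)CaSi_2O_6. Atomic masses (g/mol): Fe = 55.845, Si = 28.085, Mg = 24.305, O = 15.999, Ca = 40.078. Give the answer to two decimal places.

Molar mass of (Mg_0.91Fe_0.09)CaSi_2O_6: 0.91×24.305 + 0.09×55.845 + 1×40.078 + 2×28.085 + 6×15.999 = 219.386 g/mol.
Mass of Ca per formula unit: 1 × 40.078 = 40.078 g.
Weight fraction Ca = 40.078 / 219.386 = 0.1827.

18.27 wt%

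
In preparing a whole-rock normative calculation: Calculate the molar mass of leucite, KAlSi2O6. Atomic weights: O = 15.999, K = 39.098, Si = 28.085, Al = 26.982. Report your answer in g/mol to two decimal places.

M = 1·39.098 + 1·26.982 + 2·28.085 + 6·15.999

218.24 g/mol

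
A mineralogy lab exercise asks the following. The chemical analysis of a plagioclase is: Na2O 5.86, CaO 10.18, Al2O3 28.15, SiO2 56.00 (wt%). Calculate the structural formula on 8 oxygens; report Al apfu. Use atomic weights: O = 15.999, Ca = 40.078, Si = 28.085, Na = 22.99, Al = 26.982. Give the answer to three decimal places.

Na2O: 5.86/61.979 = 0.09455 mol → 0.18910 mol Na, 0.09455 mol O.
CaO: 10.18/56.077 = 0.18154 mol → 0.18154 mol Ca, 0.18154 mol O.
Al2O3: 28.15/101.961 = 0.27609 mol → 0.55218 mol Al, 0.82827 mol O.
SiO2: 56.00/60.083 = 0.93204 mol → 0.93204 mol Si, 1.86408 mol O.
Total oxygen = 2.96844 mol. Normalization factor = 8/2.96844 = 2.69502.
Al per 8 O = 0.55218 × 2.69502 = 1.488.

1.488 Al apfu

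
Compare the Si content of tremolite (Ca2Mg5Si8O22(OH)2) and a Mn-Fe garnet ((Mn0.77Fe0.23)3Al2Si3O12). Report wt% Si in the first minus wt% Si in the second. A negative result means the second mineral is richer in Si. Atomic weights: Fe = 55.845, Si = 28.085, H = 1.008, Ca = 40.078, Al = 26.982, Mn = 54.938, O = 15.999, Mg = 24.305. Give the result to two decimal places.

First mineral: 224.680 g Si in 812.353 g formula = 27.66 wt% Si.
Second mineral: 84.255 g Si in 495.647 g formula = 17.00 wt% Si.
27.66% − 17.00% gives a difference of 10.66 percentage points.

10.66 percentage points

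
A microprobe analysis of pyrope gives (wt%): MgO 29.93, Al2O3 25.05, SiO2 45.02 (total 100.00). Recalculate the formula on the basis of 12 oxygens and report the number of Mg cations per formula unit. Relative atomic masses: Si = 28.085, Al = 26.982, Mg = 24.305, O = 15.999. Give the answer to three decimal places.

29.93 wt% MgO ÷ 40.304 g/mol = 0.74261 mol, giving 0.74261 Mg and 0.74261 O.
25.05 wt% Al2O3 ÷ 101.961 g/mol = 0.24568 mol, giving 0.49136 Al and 0.73704 O.
45.02 wt% SiO2 ÷ 60.083 g/mol = 0.74930 mol, giving 0.74930 Si and 1.49860 O.
Oxygen sums to 2.97825; scaling by 12/2.97825 = 4.02921 puts the formula on 12 O.
Mg: 0.74261 × 4.02921 = 2.992 atoms per formula unit.

2.992 Mg apfu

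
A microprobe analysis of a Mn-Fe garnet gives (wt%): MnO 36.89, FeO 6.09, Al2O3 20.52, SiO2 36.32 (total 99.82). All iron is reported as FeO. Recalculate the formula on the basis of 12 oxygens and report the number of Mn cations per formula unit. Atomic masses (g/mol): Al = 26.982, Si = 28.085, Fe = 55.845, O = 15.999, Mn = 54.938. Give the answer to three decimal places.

MnO: 36.89/70.937 = 0.52004 mol → 0.52004 mol Mn, 0.52004 mol O.
FeO: 6.09/71.844 = 0.08477 mol → 0.08477 mol Fe, 0.08477 mol O.
Al2O3: 20.52/101.961 = 0.20125 mol → 0.40250 mol Al, 0.60375 mol O.
SiO2: 36.32/60.083 = 0.60450 mol → 0.60450 mol Si, 1.20900 mol O.
Total oxygen = 2.41756 mol. Normalization factor = 12/2.41756 = 4.96368.
Mn per 12 O = 0.52004 × 4.96368 = 2.581.

2.581 Mn apfu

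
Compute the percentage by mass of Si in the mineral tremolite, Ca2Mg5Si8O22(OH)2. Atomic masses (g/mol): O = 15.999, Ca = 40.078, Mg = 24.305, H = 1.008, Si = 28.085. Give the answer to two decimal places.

Formula mass = 2×40.078 + 5×24.305 + 8×28.085 + 24×15.999 + 2×1.008 = 812.353 g/mol, of which 224.680 g is Si.
So Si makes up 224.680/812.353 = 0.2766 of the mass, i.e. 27.66%.

27.66 mass %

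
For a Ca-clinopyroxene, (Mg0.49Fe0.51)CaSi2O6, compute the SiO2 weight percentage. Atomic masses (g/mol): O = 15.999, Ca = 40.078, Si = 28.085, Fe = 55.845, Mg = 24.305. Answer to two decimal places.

51.65 wt%

Molar mass of (Mg0.49Fe0.51)CaSi2O6 = 0.49*24.305 + 0.51*55.845 + 1*40.078 + 2*28.085 + 6*15.999 = 232.632 g/mol.
Each formula unit contains 2 Si, equivalent to 2/1 = 2.0000 mol SiO2.
M(SiO2) = 1×28.085 + 2×15.999 = 60.083 g/mol.
Mass of SiO2 per formula unit = 2.0000 × 60.083 = 120.166 g.
SiO2 wt% = 120.166 / 232.632 × 100 = 51.65%.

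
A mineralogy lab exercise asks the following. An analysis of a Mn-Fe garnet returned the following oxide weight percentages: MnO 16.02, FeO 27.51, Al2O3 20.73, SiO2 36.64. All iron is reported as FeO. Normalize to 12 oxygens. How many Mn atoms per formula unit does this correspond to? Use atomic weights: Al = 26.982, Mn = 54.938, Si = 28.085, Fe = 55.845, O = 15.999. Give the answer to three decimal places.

1.111 Mn apfu

MnO: 16.02/70.937 = 0.22583 mol → 0.22583 mol Mn, 0.22583 mol O.
FeO: 27.51/71.844 = 0.38291 mol → 0.38291 mol Fe, 0.38291 mol O.
Al2O3: 20.73/101.961 = 0.20331 mol → 0.40662 mol Al, 0.60993 mol O.
SiO2: 36.64/60.083 = 0.60982 mol → 0.60982 mol Si, 1.21964 mol O.
Total oxygen = 2.43831 mol. Normalization factor = 12/2.43831 = 4.92144.
Mn per 12 O = 0.22583 × 4.92144 = 1.111.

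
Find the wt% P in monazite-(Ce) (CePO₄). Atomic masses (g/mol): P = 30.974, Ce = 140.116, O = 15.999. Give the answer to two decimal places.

13.18 weight percent

M(CePO₄) = 235.086 g/mol.
P contributes 1 × 30.974 = 30.974 g per mole.
30.974/235.086 = 0.1318 → 13.18%.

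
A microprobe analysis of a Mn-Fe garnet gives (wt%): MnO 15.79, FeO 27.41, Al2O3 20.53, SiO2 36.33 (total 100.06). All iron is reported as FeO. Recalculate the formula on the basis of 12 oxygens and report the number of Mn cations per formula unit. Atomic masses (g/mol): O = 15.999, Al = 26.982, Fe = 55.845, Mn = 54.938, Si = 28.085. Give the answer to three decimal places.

1.105 Mn apfu

MnO: 15.79/70.937 = 0.22259 mol → 0.22259 mol Mn, 0.22259 mol O.
FeO: 27.41/71.844 = 0.38152 mol → 0.38152 mol Fe, 0.38152 mol O.
Al2O3: 20.53/101.961 = 0.20135 mol → 0.40270 mol Al, 0.60405 mol O.
SiO2: 36.33/60.083 = 0.60466 mol → 0.60466 mol Si, 1.20932 mol O.
Total oxygen = 2.41748 mol. Normalization factor = 12/2.41748 = 4.96385.
Mn per 12 O = 0.22259 × 4.96385 = 1.105.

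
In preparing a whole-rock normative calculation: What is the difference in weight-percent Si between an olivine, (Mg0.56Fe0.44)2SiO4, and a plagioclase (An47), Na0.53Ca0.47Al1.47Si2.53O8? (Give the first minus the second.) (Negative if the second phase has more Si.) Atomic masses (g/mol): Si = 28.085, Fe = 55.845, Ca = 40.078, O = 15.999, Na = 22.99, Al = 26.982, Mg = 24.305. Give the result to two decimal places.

M((Mg0.56Fe0.44)2SiO4) = 168.446 g/mol, so wt% Si = 28.085/168.446 × 100 = 16.67%.
M(Na0.53Ca0.47Al1.47Si2.53O8) = 269.732 g/mol, so wt% Si = 71.055/269.732 × 100 = 26.34%.
16.67 − 26.34 = -9.67 pp.

-9.67 percentage points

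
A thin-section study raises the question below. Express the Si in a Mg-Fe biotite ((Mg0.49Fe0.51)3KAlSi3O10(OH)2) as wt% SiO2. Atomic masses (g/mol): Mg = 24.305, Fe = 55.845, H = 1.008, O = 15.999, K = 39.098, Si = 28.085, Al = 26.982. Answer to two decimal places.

38.72 wt%

Molar mass of (Mg0.49Fe0.51)3KAlSi3O10(OH)2 = 1.47×24.305 + 1.53×55.845 + 1×39.098 + 1×26.982 + 3×28.085 + 12×15.999 + 2×1.008 = 465.510 g/mol.
Each formula unit contains 3 Si, equivalent to 3/1 = 3.0000 mol SiO2.
M(SiO2) = 1×28.085 + 2×15.999 = 60.083 g/mol.
Mass of SiO2 per formula unit = 3.0000 × 60.083 = 180.249 g.
SiO2 wt% = 180.249 / 465.510 × 100 = 38.72%.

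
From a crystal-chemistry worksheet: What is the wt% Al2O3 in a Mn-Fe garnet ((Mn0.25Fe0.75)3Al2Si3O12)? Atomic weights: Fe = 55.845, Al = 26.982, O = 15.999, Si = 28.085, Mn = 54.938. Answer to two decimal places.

20.51 wt%

M((Mn0.25Fe0.75)3Al2Si3O12) = 497.062 g/mol; M(Al2O3) = 101.961 g/mol.
Moles Al2O3 per formula unit = 2 Al ÷ 2 = 1.0000.
Al2O3 fraction = (1.0000 × 101.961) / 497.062 = 101.961/497.062 = 0.2051.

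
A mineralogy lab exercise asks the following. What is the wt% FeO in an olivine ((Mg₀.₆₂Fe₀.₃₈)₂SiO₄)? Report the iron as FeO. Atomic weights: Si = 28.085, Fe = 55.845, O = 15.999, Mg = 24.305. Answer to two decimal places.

33.16 wt%

Molar mass of (Mg₀.₆₂Fe₀.₃₈)₂SiO₄ = 1.24*24.305 + 0.76*55.845 + 1*28.085 + 4*15.999 = 164.661 g/mol.
Each formula unit contains 0.76 Fe, equivalent to 0.76/1 = 0.7600 mol FeO.
M(FeO) = 1×55.845 + 1×15.999 = 71.844 g/mol.
Mass of FeO per formula unit = 0.7600 × 71.844 = 54.601 g.
FeO wt% = 54.601 / 164.661 × 100 = 33.16%.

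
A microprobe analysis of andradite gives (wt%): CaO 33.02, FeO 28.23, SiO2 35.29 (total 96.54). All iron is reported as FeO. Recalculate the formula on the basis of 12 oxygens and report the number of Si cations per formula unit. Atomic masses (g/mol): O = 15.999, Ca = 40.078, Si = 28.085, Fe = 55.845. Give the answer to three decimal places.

CaO: 33.02/56.077 = 0.58883 mol → 0.58883 mol Ca, 0.58883 mol O.
FeO: 28.23/71.844 = 0.39293 mol → 0.39293 mol Fe, 0.39293 mol O.
SiO2: 35.29/60.083 = 0.58735 mol → 0.58735 mol Si, 1.17470 mol O.
Total oxygen = 2.15646 mol. Normalization factor = 12/2.15646 = 5.56468.
Si per 12 O = 0.58735 × 5.56468 = 3.268.

3.268 Si apfu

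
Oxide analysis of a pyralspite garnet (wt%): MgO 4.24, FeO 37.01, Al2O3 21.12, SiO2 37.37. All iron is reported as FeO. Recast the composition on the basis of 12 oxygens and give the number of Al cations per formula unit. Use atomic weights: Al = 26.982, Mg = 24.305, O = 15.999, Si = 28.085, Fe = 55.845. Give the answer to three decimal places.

2.000 Al apfu

MgO (M=40.304): mol = 0.10520; Mg = 0.10520, O = 0.10520.
FeO (M=71.844): mol = 0.51514; Fe = 0.51514, O = 0.51514.
Al2O3 (M=101.961): mol = 0.20714; Al = 0.41428, O = 0.62142.
SiO2 (M=60.083): mol = 0.62197; Si = 0.62197, O = 1.24394.
ΣO = 2.48570; factor = 12/ΣO = 4.82761.
Al apfu = 0.41428 × 4.82761 = 2.000.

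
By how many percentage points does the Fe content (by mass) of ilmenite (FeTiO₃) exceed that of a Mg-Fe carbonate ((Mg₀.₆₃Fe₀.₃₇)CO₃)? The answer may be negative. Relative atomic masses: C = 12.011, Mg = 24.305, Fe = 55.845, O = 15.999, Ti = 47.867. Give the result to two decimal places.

15.28 percentage points

First mineral: 55.845 g Fe in 151.709 g formula = 36.81 wt% Fe.
Second mineral: 20.663 g Fe in 95.983 g formula = 21.53 wt% Fe.
36.81% − 21.53% gives a difference of 15.28 percentage points.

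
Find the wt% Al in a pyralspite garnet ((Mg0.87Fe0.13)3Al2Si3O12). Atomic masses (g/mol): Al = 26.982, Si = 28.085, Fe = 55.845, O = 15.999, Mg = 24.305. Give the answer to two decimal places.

12.99 mass %

M((Mg0.87Fe0.13)3Al2Si3O12) = 415.423 g/mol.
Al contributes 2 × 26.982 = 53.964 g per mole.
53.964/415.423 = 0.1299 → 12.99%.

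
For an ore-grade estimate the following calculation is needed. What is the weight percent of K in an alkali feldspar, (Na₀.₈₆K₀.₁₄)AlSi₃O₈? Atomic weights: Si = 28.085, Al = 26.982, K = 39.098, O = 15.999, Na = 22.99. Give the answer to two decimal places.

M((Na₀.₈₆K₀.₁₄)AlSi₃O₈) = 264.474 g/mol.
K contributes 0.14 × 39.098 = 5.474 g per mole.
5.474/264.474 = 0.0207 → 2.07%.

2.07 wt%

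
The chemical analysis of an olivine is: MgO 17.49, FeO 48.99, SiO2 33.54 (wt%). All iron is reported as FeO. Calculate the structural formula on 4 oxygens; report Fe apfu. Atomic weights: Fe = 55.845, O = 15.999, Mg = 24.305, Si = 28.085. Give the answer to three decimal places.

1.222 Fe apfu

17.49 wt% MgO ÷ 40.304 g/mol = 0.43395 mol, giving 0.43395 Mg and 0.43395 O.
48.99 wt% FeO ÷ 71.844 g/mol = 0.68189 mol, giving 0.68189 Fe and 0.68189 O.
33.54 wt% SiO2 ÷ 60.083 g/mol = 0.55823 mol, giving 0.55823 Si and 1.11646 O.
Oxygen sums to 2.23230; scaling by 4/2.23230 = 1.79187 puts the formula on 4 O.
Fe: 0.68189 × 1.79187 = 1.222 atoms per formula unit.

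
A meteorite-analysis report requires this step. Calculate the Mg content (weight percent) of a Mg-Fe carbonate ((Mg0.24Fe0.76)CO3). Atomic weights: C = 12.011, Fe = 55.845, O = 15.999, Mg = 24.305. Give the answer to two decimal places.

M((Mg0.24Fe0.76)CO3) = 108.283 g/mol.
Mg contributes 0.24 × 24.305 = 5.833 g per mole.
5.833/108.283 = 0.0539 → 5.39%.

5.39 weight percent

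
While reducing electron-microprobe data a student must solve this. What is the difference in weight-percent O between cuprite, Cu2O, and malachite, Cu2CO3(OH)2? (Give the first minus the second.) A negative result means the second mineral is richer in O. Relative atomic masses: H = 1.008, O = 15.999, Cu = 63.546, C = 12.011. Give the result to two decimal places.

O in Cu2O: molar mass 143.091 g/mol; 1×15.999 = 15.999 g → 11.18 wt%.
O in Cu2CO3(OH)2: molar mass 221.114 g/mol; 5×15.999 = 79.995 g → 36.18 wt%.
Difference = 11.18 − 36.18 = -25.00 percentage points.

-25.00 percentage points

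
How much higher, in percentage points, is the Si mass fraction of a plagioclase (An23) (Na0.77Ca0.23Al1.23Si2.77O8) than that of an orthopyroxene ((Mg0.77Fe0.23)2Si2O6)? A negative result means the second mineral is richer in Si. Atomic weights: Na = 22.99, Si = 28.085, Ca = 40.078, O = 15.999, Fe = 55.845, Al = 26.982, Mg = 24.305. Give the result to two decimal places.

Si in Na0.77Ca0.23Al1.23Si2.77O8: molar mass 265.896 g/mol; 2.77×28.085 = 77.795 g → 29.26 wt%.
Si in (Mg0.77Fe0.23)2Si2O6: molar mass 215.282 g/mol; 2×28.085 = 56.170 g → 26.09 wt%.
Difference = 29.26 − 26.09 = 3.17 percentage points.

3.17 percentage points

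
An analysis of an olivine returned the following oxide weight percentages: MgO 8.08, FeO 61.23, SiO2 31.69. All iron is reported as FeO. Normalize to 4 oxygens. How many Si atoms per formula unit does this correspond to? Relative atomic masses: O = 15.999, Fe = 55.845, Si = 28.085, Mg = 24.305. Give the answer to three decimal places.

8.08 wt% MgO ÷ 40.304 g/mol = 0.20048 mol, giving 0.20048 Mg and 0.20048 O.
61.23 wt% FeO ÷ 71.844 g/mol = 0.85226 mol, giving 0.85226 Fe and 0.85226 O.
31.69 wt% SiO2 ÷ 60.083 g/mol = 0.52744 mol, giving 0.52744 Si and 1.05488 O.
Oxygen sums to 2.10762; scaling by 4/2.10762 = 1.89788 puts the formula on 4 O.
Si: 0.52744 × 1.89788 = 1.001 atoms per formula unit.

1.001 Si apfu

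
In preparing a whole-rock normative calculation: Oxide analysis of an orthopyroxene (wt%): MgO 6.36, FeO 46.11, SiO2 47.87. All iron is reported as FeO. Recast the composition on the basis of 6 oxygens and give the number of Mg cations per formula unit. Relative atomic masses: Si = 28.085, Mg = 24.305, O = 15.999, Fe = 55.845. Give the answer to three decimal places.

0.396 Mg apfu

MgO: 6.36/40.304 = 0.15780 mol → 0.15780 mol Mg, 0.15780 mol O.
FeO: 46.11/71.844 = 0.64181 mol → 0.64181 mol Fe, 0.64181 mol O.
SiO2: 47.87/60.083 = 0.79673 mol → 0.79673 mol Si, 1.59346 mol O.
Total oxygen = 2.39307 mol. Normalization factor = 6/2.39307 = 2.50724.
Mg per 6 O = 0.15780 × 2.50724 = 0.396.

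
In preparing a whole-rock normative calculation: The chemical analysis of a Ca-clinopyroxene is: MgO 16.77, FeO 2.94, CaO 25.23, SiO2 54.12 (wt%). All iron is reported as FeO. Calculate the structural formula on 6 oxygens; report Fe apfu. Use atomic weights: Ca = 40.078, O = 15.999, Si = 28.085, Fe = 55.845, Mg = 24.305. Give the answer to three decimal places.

0.091 Fe apfu

16.77 wt% MgO ÷ 40.304 g/mol = 0.41609 mol, giving 0.41609 Mg and 0.41609 O.
2.94 wt% FeO ÷ 71.844 g/mol = 0.04092 mol, giving 0.04092 Fe and 0.04092 O.
25.23 wt% CaO ÷ 56.077 g/mol = 0.44992 mol, giving 0.44992 Ca and 0.44992 O.
54.12 wt% SiO2 ÷ 60.083 g/mol = 0.90075 mol, giving 0.90075 Si and 1.80150 O.
Oxygen sums to 2.70843; scaling by 6/2.70843 = 2.21531 puts the formula on 6 O.
Fe: 0.04092 × 2.21531 = 0.091 atoms per formula unit.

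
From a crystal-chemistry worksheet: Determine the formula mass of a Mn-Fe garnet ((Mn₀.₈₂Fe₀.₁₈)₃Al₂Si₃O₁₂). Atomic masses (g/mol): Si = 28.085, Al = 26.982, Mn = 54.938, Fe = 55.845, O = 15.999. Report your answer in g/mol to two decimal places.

The formula mass is the sum 2.46·54.938 + 0.54·55.845 + 2·26.982 + 3·28.085 + 12·15.999.

495.51 g/mol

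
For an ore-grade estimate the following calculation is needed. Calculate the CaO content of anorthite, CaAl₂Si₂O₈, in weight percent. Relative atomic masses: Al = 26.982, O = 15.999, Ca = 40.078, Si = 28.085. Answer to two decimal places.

Formula mass = 278.204 g/mol.
1 Ca → 1.0000 mol CaO per formula unit; M(CaO) = 56.077, so CaO mass = 56.077 g.
56.077/278.204 × 100 = 20.16 wt%.

20.16 wt%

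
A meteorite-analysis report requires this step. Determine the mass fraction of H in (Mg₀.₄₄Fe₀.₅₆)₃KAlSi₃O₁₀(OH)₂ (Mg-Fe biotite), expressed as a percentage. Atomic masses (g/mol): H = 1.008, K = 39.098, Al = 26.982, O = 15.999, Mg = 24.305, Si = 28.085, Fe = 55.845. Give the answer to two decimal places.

0.43 mass %

M((Mg₀.₄₄Fe₀.₅₆)₃KAlSi₃O₁₀(OH)₂) = 470.241 g/mol.
H contributes 2 × 1.008 = 2.016 g per mole.
2.016/470.241 = 0.0043 → 0.43%.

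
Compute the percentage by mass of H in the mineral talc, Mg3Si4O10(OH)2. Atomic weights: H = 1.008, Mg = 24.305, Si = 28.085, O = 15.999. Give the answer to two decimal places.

Molar mass of Mg3Si4O10(OH)2: 3×24.305 + 4×28.085 + 12×15.999 + 2×1.008 = 379.259 g/mol.
Mass of H per formula unit: 2 × 1.008 = 2.016 g.
Weight fraction H = 2.016 / 379.259 = 0.0053.

0.53 wt%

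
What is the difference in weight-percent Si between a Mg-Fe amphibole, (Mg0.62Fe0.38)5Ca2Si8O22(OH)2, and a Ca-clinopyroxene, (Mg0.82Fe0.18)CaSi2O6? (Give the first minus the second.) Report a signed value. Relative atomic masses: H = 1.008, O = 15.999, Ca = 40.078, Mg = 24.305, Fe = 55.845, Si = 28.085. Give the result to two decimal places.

0.48 percentage points

First mineral: 224.680 g Si in 872.279 g formula = 25.76 wt% Si.
Second mineral: 56.170 g Si in 222.224 g formula = 25.28 wt% Si.
25.76% − 25.28% gives a difference of 0.48 percentage points.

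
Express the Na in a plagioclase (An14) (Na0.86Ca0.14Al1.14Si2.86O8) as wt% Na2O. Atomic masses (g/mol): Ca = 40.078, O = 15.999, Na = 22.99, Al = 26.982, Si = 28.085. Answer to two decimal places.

10.08 wt%

Molar mass of Na0.86Ca0.14Al1.14Si2.86O8 = 0.86*22.99 + 0.14*40.078 + 1.14*26.982 + 2.86*28.085 + 8*15.999 = 264.457 g/mol.
Each formula unit contains 0.86 Na, equivalent to 0.86/2 = 0.4300 mol Na2O.
M(Na2O) = 2×22.99 + 1×15.999 = 61.979 g/mol.
Mass of Na2O per formula unit = 0.4300 × 61.979 = 26.651 g.
Na2O wt% = 26.651 / 264.457 × 100 = 10.08%.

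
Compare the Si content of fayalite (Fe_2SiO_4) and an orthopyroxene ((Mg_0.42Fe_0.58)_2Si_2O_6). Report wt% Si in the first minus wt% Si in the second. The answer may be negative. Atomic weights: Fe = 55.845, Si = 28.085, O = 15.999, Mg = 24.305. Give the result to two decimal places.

-9.88 percentage points

First mineral: 28.085 g Si in 203.771 g formula = 13.78 wt% Si.
Second mineral: 56.170 g Si in 237.360 g formula = 23.66 wt% Si.
13.78% − 23.66% gives a difference of -9.88 percentage points.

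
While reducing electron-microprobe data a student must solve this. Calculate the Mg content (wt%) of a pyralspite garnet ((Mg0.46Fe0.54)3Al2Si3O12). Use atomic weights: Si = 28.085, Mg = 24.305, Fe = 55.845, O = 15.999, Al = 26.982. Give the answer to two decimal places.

7.38 wt%

Molar mass of (Mg0.46Fe0.54)3Al2Si3O12: 1.38*24.305 + 1.62*55.845 + 2*26.982 + 3*28.085 + 12*15.999 = 454.217 g/mol.
Mass of Mg per formula unit: 1.38 × 24.305 = 33.541 g.
Weight fraction Mg = 33.541 / 454.217 = 0.0738.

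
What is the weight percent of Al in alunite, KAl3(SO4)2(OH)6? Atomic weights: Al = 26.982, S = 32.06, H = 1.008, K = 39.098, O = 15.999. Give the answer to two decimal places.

19.54 wt%

Molar mass of KAl3(SO4)2(OH)6: 1×39.098 + 3×26.982 + 2×32.06 + 14×15.999 + 6×1.008 = 414.198 g/mol.
Mass of Al per formula unit: 3 × 26.982 = 80.946 g.
Weight fraction Al = 80.946 / 414.198 = 0.1954.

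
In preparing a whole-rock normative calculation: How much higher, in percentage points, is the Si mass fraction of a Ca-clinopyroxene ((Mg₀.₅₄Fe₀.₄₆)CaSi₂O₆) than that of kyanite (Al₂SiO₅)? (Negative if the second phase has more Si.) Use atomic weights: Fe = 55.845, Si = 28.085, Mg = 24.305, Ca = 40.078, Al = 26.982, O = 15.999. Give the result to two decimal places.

M((Mg₀.₅₄Fe₀.₄₆)CaSi₂O₆) = 231.055 g/mol, so wt% Si = 56.170/231.055 × 100 = 24.31%.
M(Al₂SiO₅) = 162.044 g/mol, so wt% Si = 28.085/162.044 × 100 = 17.33%.
24.31 − 17.33 = 6.98 pp.

6.98 percentage points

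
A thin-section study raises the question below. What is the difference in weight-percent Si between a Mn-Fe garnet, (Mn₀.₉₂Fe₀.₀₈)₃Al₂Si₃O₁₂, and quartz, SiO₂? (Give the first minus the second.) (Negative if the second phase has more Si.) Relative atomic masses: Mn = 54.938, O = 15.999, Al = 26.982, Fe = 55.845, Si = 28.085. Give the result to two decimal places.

Si in (Mn₀.₉₂Fe₀.₀₈)₃Al₂Si₃O₁₂: molar mass 495.239 g/mol; 3×28.085 = 84.255 g → 17.01 wt%.
Si in SiO₂: molar mass 60.083 g/mol; 1×28.085 = 28.085 g → 46.74 wt%.
Difference = 17.01 − 46.74 = -29.73 percentage points.

-29.73 percentage points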